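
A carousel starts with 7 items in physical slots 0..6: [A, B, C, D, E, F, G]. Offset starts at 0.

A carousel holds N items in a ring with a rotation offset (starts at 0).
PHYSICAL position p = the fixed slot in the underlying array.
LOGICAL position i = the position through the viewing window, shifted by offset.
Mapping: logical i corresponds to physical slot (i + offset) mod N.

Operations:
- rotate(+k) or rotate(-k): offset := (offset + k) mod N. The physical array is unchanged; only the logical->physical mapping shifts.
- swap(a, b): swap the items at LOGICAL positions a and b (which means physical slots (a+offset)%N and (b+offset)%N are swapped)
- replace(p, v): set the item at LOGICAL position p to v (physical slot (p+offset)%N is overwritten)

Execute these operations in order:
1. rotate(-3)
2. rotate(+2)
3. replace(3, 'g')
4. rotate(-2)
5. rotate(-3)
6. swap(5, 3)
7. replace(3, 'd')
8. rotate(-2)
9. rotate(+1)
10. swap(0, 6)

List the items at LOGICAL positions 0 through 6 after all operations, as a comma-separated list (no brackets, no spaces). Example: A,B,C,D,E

After op 1 (rotate(-3)): offset=4, physical=[A,B,C,D,E,F,G], logical=[E,F,G,A,B,C,D]
After op 2 (rotate(+2)): offset=6, physical=[A,B,C,D,E,F,G], logical=[G,A,B,C,D,E,F]
After op 3 (replace(3, 'g')): offset=6, physical=[A,B,g,D,E,F,G], logical=[G,A,B,g,D,E,F]
After op 4 (rotate(-2)): offset=4, physical=[A,B,g,D,E,F,G], logical=[E,F,G,A,B,g,D]
After op 5 (rotate(-3)): offset=1, physical=[A,B,g,D,E,F,G], logical=[B,g,D,E,F,G,A]
After op 6 (swap(5, 3)): offset=1, physical=[A,B,g,D,G,F,E], logical=[B,g,D,G,F,E,A]
After op 7 (replace(3, 'd')): offset=1, physical=[A,B,g,D,d,F,E], logical=[B,g,D,d,F,E,A]
After op 8 (rotate(-2)): offset=6, physical=[A,B,g,D,d,F,E], logical=[E,A,B,g,D,d,F]
After op 9 (rotate(+1)): offset=0, physical=[A,B,g,D,d,F,E], logical=[A,B,g,D,d,F,E]
After op 10 (swap(0, 6)): offset=0, physical=[E,B,g,D,d,F,A], logical=[E,B,g,D,d,F,A]

Answer: E,B,g,D,d,F,A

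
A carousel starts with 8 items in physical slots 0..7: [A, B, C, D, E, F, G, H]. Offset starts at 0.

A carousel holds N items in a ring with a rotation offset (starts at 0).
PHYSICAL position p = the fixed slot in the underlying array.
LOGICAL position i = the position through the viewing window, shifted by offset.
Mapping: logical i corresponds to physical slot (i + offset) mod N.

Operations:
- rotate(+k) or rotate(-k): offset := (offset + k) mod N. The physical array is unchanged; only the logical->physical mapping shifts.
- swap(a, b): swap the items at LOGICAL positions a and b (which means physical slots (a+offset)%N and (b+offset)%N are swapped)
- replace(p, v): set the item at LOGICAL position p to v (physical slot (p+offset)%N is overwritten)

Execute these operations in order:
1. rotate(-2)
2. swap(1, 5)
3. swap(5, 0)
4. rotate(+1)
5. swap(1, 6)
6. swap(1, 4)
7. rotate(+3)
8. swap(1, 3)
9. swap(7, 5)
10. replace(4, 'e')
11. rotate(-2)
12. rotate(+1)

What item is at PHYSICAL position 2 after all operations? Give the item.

Answer: C

Derivation:
After op 1 (rotate(-2)): offset=6, physical=[A,B,C,D,E,F,G,H], logical=[G,H,A,B,C,D,E,F]
After op 2 (swap(1, 5)): offset=6, physical=[A,B,C,H,E,F,G,D], logical=[G,D,A,B,C,H,E,F]
After op 3 (swap(5, 0)): offset=6, physical=[A,B,C,G,E,F,H,D], logical=[H,D,A,B,C,G,E,F]
After op 4 (rotate(+1)): offset=7, physical=[A,B,C,G,E,F,H,D], logical=[D,A,B,C,G,E,F,H]
After op 5 (swap(1, 6)): offset=7, physical=[F,B,C,G,E,A,H,D], logical=[D,F,B,C,G,E,A,H]
After op 6 (swap(1, 4)): offset=7, physical=[G,B,C,F,E,A,H,D], logical=[D,G,B,C,F,E,A,H]
After op 7 (rotate(+3)): offset=2, physical=[G,B,C,F,E,A,H,D], logical=[C,F,E,A,H,D,G,B]
After op 8 (swap(1, 3)): offset=2, physical=[G,B,C,A,E,F,H,D], logical=[C,A,E,F,H,D,G,B]
After op 9 (swap(7, 5)): offset=2, physical=[G,D,C,A,E,F,H,B], logical=[C,A,E,F,H,B,G,D]
After op 10 (replace(4, 'e')): offset=2, physical=[G,D,C,A,E,F,e,B], logical=[C,A,E,F,e,B,G,D]
After op 11 (rotate(-2)): offset=0, physical=[G,D,C,A,E,F,e,B], logical=[G,D,C,A,E,F,e,B]
After op 12 (rotate(+1)): offset=1, physical=[G,D,C,A,E,F,e,B], logical=[D,C,A,E,F,e,B,G]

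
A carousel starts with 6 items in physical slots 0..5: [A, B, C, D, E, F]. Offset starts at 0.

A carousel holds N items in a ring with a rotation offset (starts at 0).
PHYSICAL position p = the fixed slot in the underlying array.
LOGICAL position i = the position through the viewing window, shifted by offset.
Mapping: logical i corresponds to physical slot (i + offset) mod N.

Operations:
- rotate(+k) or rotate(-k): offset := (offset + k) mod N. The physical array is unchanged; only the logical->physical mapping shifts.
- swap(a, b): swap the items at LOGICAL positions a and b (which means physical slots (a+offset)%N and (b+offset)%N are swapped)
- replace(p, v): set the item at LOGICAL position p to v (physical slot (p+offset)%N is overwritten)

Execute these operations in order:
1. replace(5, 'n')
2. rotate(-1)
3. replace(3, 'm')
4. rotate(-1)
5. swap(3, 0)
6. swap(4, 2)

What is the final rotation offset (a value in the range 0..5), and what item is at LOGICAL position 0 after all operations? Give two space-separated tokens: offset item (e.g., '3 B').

Answer: 4 B

Derivation:
After op 1 (replace(5, 'n')): offset=0, physical=[A,B,C,D,E,n], logical=[A,B,C,D,E,n]
After op 2 (rotate(-1)): offset=5, physical=[A,B,C,D,E,n], logical=[n,A,B,C,D,E]
After op 3 (replace(3, 'm')): offset=5, physical=[A,B,m,D,E,n], logical=[n,A,B,m,D,E]
After op 4 (rotate(-1)): offset=4, physical=[A,B,m,D,E,n], logical=[E,n,A,B,m,D]
After op 5 (swap(3, 0)): offset=4, physical=[A,E,m,D,B,n], logical=[B,n,A,E,m,D]
After op 6 (swap(4, 2)): offset=4, physical=[m,E,A,D,B,n], logical=[B,n,m,E,A,D]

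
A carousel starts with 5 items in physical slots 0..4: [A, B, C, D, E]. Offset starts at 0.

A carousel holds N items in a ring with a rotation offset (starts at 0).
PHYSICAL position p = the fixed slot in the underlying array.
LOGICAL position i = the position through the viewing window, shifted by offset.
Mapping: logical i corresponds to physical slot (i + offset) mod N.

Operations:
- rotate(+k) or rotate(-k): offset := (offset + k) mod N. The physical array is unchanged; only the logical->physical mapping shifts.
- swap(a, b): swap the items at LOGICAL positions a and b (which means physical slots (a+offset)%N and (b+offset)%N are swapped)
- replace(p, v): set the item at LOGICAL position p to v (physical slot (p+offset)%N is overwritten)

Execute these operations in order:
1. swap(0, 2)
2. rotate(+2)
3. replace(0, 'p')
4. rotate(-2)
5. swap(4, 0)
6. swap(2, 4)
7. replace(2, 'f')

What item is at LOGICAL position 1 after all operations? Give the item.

Answer: B

Derivation:
After op 1 (swap(0, 2)): offset=0, physical=[C,B,A,D,E], logical=[C,B,A,D,E]
After op 2 (rotate(+2)): offset=2, physical=[C,B,A,D,E], logical=[A,D,E,C,B]
After op 3 (replace(0, 'p')): offset=2, physical=[C,B,p,D,E], logical=[p,D,E,C,B]
After op 4 (rotate(-2)): offset=0, physical=[C,B,p,D,E], logical=[C,B,p,D,E]
After op 5 (swap(4, 0)): offset=0, physical=[E,B,p,D,C], logical=[E,B,p,D,C]
After op 6 (swap(2, 4)): offset=0, physical=[E,B,C,D,p], logical=[E,B,C,D,p]
After op 7 (replace(2, 'f')): offset=0, physical=[E,B,f,D,p], logical=[E,B,f,D,p]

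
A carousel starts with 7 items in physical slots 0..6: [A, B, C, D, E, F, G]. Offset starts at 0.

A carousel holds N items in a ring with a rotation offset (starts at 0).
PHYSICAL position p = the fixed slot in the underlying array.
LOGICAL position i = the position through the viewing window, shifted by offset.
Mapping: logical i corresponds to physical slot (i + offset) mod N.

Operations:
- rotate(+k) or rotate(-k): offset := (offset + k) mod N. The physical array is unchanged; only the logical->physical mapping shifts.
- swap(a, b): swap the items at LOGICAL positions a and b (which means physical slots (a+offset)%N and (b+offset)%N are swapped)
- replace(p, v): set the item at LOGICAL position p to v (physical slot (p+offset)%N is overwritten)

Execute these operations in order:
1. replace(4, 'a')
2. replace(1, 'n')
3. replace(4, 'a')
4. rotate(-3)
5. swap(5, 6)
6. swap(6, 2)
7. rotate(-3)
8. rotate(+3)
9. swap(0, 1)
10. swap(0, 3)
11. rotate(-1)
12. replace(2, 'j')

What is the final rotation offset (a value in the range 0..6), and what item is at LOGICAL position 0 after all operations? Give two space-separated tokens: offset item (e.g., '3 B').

Answer: 3 G

Derivation:
After op 1 (replace(4, 'a')): offset=0, physical=[A,B,C,D,a,F,G], logical=[A,B,C,D,a,F,G]
After op 2 (replace(1, 'n')): offset=0, physical=[A,n,C,D,a,F,G], logical=[A,n,C,D,a,F,G]
After op 3 (replace(4, 'a')): offset=0, physical=[A,n,C,D,a,F,G], logical=[A,n,C,D,a,F,G]
After op 4 (rotate(-3)): offset=4, physical=[A,n,C,D,a,F,G], logical=[a,F,G,A,n,C,D]
After op 5 (swap(5, 6)): offset=4, physical=[A,n,D,C,a,F,G], logical=[a,F,G,A,n,D,C]
After op 6 (swap(6, 2)): offset=4, physical=[A,n,D,G,a,F,C], logical=[a,F,C,A,n,D,G]
After op 7 (rotate(-3)): offset=1, physical=[A,n,D,G,a,F,C], logical=[n,D,G,a,F,C,A]
After op 8 (rotate(+3)): offset=4, physical=[A,n,D,G,a,F,C], logical=[a,F,C,A,n,D,G]
After op 9 (swap(0, 1)): offset=4, physical=[A,n,D,G,F,a,C], logical=[F,a,C,A,n,D,G]
After op 10 (swap(0, 3)): offset=4, physical=[F,n,D,G,A,a,C], logical=[A,a,C,F,n,D,G]
After op 11 (rotate(-1)): offset=3, physical=[F,n,D,G,A,a,C], logical=[G,A,a,C,F,n,D]
After op 12 (replace(2, 'j')): offset=3, physical=[F,n,D,G,A,j,C], logical=[G,A,j,C,F,n,D]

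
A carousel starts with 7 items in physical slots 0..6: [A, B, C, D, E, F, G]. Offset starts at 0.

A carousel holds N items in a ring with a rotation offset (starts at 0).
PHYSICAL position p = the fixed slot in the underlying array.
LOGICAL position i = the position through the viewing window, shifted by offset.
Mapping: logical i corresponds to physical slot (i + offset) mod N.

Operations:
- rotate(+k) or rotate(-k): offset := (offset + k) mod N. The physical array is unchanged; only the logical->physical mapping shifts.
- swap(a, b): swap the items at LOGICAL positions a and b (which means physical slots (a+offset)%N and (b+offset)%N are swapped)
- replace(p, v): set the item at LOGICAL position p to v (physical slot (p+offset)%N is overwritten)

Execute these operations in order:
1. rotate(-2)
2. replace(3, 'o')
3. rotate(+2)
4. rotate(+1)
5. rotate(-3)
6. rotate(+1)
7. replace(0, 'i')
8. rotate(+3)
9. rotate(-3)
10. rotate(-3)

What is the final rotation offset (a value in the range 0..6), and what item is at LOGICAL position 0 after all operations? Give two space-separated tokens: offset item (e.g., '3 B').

Answer: 3 D

Derivation:
After op 1 (rotate(-2)): offset=5, physical=[A,B,C,D,E,F,G], logical=[F,G,A,B,C,D,E]
After op 2 (replace(3, 'o')): offset=5, physical=[A,o,C,D,E,F,G], logical=[F,G,A,o,C,D,E]
After op 3 (rotate(+2)): offset=0, physical=[A,o,C,D,E,F,G], logical=[A,o,C,D,E,F,G]
After op 4 (rotate(+1)): offset=1, physical=[A,o,C,D,E,F,G], logical=[o,C,D,E,F,G,A]
After op 5 (rotate(-3)): offset=5, physical=[A,o,C,D,E,F,G], logical=[F,G,A,o,C,D,E]
After op 6 (rotate(+1)): offset=6, physical=[A,o,C,D,E,F,G], logical=[G,A,o,C,D,E,F]
After op 7 (replace(0, 'i')): offset=6, physical=[A,o,C,D,E,F,i], logical=[i,A,o,C,D,E,F]
After op 8 (rotate(+3)): offset=2, physical=[A,o,C,D,E,F,i], logical=[C,D,E,F,i,A,o]
After op 9 (rotate(-3)): offset=6, physical=[A,o,C,D,E,F,i], logical=[i,A,o,C,D,E,F]
After op 10 (rotate(-3)): offset=3, physical=[A,o,C,D,E,F,i], logical=[D,E,F,i,A,o,C]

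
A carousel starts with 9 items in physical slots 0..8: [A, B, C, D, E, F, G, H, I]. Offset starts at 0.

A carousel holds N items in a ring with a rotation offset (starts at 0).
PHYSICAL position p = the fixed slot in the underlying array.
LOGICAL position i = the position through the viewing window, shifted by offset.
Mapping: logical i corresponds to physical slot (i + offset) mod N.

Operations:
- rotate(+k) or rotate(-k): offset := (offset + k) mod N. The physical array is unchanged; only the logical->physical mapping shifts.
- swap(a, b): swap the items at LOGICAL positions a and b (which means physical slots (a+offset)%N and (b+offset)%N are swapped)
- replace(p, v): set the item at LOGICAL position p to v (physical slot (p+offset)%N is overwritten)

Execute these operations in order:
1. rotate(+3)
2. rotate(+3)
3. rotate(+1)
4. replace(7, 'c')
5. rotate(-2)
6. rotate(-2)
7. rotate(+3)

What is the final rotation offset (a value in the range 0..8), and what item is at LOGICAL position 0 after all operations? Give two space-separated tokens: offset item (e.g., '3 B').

Answer: 6 G

Derivation:
After op 1 (rotate(+3)): offset=3, physical=[A,B,C,D,E,F,G,H,I], logical=[D,E,F,G,H,I,A,B,C]
After op 2 (rotate(+3)): offset=6, physical=[A,B,C,D,E,F,G,H,I], logical=[G,H,I,A,B,C,D,E,F]
After op 3 (rotate(+1)): offset=7, physical=[A,B,C,D,E,F,G,H,I], logical=[H,I,A,B,C,D,E,F,G]
After op 4 (replace(7, 'c')): offset=7, physical=[A,B,C,D,E,c,G,H,I], logical=[H,I,A,B,C,D,E,c,G]
After op 5 (rotate(-2)): offset=5, physical=[A,B,C,D,E,c,G,H,I], logical=[c,G,H,I,A,B,C,D,E]
After op 6 (rotate(-2)): offset=3, physical=[A,B,C,D,E,c,G,H,I], logical=[D,E,c,G,H,I,A,B,C]
After op 7 (rotate(+3)): offset=6, physical=[A,B,C,D,E,c,G,H,I], logical=[G,H,I,A,B,C,D,E,c]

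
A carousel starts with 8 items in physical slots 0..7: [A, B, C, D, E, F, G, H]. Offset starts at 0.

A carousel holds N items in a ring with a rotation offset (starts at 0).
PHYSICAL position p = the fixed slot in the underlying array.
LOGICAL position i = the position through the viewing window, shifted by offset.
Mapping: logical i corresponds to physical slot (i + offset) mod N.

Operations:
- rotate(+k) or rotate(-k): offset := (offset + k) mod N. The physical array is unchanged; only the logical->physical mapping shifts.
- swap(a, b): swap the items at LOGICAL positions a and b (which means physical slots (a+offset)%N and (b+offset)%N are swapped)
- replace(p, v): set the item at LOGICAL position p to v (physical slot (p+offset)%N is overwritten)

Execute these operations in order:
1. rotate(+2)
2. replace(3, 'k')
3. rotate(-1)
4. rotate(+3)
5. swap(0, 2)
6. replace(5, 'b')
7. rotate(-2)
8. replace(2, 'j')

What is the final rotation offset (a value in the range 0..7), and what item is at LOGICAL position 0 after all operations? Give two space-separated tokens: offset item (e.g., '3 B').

Answer: 2 C

Derivation:
After op 1 (rotate(+2)): offset=2, physical=[A,B,C,D,E,F,G,H], logical=[C,D,E,F,G,H,A,B]
After op 2 (replace(3, 'k')): offset=2, physical=[A,B,C,D,E,k,G,H], logical=[C,D,E,k,G,H,A,B]
After op 3 (rotate(-1)): offset=1, physical=[A,B,C,D,E,k,G,H], logical=[B,C,D,E,k,G,H,A]
After op 4 (rotate(+3)): offset=4, physical=[A,B,C,D,E,k,G,H], logical=[E,k,G,H,A,B,C,D]
After op 5 (swap(0, 2)): offset=4, physical=[A,B,C,D,G,k,E,H], logical=[G,k,E,H,A,B,C,D]
After op 6 (replace(5, 'b')): offset=4, physical=[A,b,C,D,G,k,E,H], logical=[G,k,E,H,A,b,C,D]
After op 7 (rotate(-2)): offset=2, physical=[A,b,C,D,G,k,E,H], logical=[C,D,G,k,E,H,A,b]
After op 8 (replace(2, 'j')): offset=2, physical=[A,b,C,D,j,k,E,H], logical=[C,D,j,k,E,H,A,b]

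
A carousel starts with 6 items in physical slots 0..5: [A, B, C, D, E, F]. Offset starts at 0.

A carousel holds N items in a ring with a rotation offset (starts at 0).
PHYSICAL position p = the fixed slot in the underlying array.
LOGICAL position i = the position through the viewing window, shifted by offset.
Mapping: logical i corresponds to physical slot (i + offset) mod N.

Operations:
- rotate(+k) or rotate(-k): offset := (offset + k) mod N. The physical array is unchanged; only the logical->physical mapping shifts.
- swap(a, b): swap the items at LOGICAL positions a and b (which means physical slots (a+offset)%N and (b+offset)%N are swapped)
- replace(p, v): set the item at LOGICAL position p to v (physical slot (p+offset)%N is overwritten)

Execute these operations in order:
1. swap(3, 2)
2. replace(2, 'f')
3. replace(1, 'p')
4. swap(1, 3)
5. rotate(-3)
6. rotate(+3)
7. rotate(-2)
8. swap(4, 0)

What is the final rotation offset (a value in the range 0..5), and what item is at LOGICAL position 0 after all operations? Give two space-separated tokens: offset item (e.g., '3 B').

After op 1 (swap(3, 2)): offset=0, physical=[A,B,D,C,E,F], logical=[A,B,D,C,E,F]
After op 2 (replace(2, 'f')): offset=0, physical=[A,B,f,C,E,F], logical=[A,B,f,C,E,F]
After op 3 (replace(1, 'p')): offset=0, physical=[A,p,f,C,E,F], logical=[A,p,f,C,E,F]
After op 4 (swap(1, 3)): offset=0, physical=[A,C,f,p,E,F], logical=[A,C,f,p,E,F]
After op 5 (rotate(-3)): offset=3, physical=[A,C,f,p,E,F], logical=[p,E,F,A,C,f]
After op 6 (rotate(+3)): offset=0, physical=[A,C,f,p,E,F], logical=[A,C,f,p,E,F]
After op 7 (rotate(-2)): offset=4, physical=[A,C,f,p,E,F], logical=[E,F,A,C,f,p]
After op 8 (swap(4, 0)): offset=4, physical=[A,C,E,p,f,F], logical=[f,F,A,C,E,p]

Answer: 4 f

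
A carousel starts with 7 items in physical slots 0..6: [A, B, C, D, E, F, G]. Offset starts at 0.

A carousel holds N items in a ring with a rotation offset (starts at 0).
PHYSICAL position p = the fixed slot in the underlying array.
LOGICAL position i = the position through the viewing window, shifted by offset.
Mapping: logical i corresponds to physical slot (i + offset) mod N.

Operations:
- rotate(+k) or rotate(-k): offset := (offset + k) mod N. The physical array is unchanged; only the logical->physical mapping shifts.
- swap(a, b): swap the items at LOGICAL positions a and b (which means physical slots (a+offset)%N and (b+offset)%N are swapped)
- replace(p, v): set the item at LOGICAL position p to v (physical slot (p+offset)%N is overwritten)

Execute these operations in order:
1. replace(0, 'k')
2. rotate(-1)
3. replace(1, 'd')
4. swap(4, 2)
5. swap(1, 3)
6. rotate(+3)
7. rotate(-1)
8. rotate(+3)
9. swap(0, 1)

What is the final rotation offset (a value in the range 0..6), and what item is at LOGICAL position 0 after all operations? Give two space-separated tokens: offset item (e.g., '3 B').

After op 1 (replace(0, 'k')): offset=0, physical=[k,B,C,D,E,F,G], logical=[k,B,C,D,E,F,G]
After op 2 (rotate(-1)): offset=6, physical=[k,B,C,D,E,F,G], logical=[G,k,B,C,D,E,F]
After op 3 (replace(1, 'd')): offset=6, physical=[d,B,C,D,E,F,G], logical=[G,d,B,C,D,E,F]
After op 4 (swap(4, 2)): offset=6, physical=[d,D,C,B,E,F,G], logical=[G,d,D,C,B,E,F]
After op 5 (swap(1, 3)): offset=6, physical=[C,D,d,B,E,F,G], logical=[G,C,D,d,B,E,F]
After op 6 (rotate(+3)): offset=2, physical=[C,D,d,B,E,F,G], logical=[d,B,E,F,G,C,D]
After op 7 (rotate(-1)): offset=1, physical=[C,D,d,B,E,F,G], logical=[D,d,B,E,F,G,C]
After op 8 (rotate(+3)): offset=4, physical=[C,D,d,B,E,F,G], logical=[E,F,G,C,D,d,B]
After op 9 (swap(0, 1)): offset=4, physical=[C,D,d,B,F,E,G], logical=[F,E,G,C,D,d,B]

Answer: 4 F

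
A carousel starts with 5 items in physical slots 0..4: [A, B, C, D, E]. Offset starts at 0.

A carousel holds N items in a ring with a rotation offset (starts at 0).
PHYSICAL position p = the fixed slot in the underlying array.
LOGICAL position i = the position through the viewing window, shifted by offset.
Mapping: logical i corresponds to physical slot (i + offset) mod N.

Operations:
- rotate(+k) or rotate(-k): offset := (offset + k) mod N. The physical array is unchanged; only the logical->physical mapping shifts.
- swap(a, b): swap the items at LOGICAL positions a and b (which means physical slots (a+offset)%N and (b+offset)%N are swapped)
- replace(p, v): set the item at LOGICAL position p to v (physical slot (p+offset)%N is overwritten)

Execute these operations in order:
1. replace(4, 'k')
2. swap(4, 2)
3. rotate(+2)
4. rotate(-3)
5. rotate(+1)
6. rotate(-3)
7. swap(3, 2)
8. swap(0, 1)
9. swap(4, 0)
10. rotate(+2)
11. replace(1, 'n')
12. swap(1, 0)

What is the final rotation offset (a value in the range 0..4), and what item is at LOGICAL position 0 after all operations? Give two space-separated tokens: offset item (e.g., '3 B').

After op 1 (replace(4, 'k')): offset=0, physical=[A,B,C,D,k], logical=[A,B,C,D,k]
After op 2 (swap(4, 2)): offset=0, physical=[A,B,k,D,C], logical=[A,B,k,D,C]
After op 3 (rotate(+2)): offset=2, physical=[A,B,k,D,C], logical=[k,D,C,A,B]
After op 4 (rotate(-3)): offset=4, physical=[A,B,k,D,C], logical=[C,A,B,k,D]
After op 5 (rotate(+1)): offset=0, physical=[A,B,k,D,C], logical=[A,B,k,D,C]
After op 6 (rotate(-3)): offset=2, physical=[A,B,k,D,C], logical=[k,D,C,A,B]
After op 7 (swap(3, 2)): offset=2, physical=[C,B,k,D,A], logical=[k,D,A,C,B]
After op 8 (swap(0, 1)): offset=2, physical=[C,B,D,k,A], logical=[D,k,A,C,B]
After op 9 (swap(4, 0)): offset=2, physical=[C,D,B,k,A], logical=[B,k,A,C,D]
After op 10 (rotate(+2)): offset=4, physical=[C,D,B,k,A], logical=[A,C,D,B,k]
After op 11 (replace(1, 'n')): offset=4, physical=[n,D,B,k,A], logical=[A,n,D,B,k]
After op 12 (swap(1, 0)): offset=4, physical=[A,D,B,k,n], logical=[n,A,D,B,k]

Answer: 4 n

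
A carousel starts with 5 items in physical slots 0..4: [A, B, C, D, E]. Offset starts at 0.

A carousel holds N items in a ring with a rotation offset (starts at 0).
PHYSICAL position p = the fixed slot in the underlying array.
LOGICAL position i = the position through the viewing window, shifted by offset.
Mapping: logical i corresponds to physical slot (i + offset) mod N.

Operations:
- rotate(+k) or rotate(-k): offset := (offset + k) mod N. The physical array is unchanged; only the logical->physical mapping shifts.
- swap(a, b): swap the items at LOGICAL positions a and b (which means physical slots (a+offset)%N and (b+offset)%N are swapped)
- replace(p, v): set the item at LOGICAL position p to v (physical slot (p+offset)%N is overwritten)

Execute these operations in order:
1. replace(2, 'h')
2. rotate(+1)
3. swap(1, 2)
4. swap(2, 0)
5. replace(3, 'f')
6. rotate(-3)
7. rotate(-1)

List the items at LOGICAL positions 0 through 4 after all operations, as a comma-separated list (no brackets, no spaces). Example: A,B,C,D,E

Answer: D,B,f,A,h

Derivation:
After op 1 (replace(2, 'h')): offset=0, physical=[A,B,h,D,E], logical=[A,B,h,D,E]
After op 2 (rotate(+1)): offset=1, physical=[A,B,h,D,E], logical=[B,h,D,E,A]
After op 3 (swap(1, 2)): offset=1, physical=[A,B,D,h,E], logical=[B,D,h,E,A]
After op 4 (swap(2, 0)): offset=1, physical=[A,h,D,B,E], logical=[h,D,B,E,A]
After op 5 (replace(3, 'f')): offset=1, physical=[A,h,D,B,f], logical=[h,D,B,f,A]
After op 6 (rotate(-3)): offset=3, physical=[A,h,D,B,f], logical=[B,f,A,h,D]
After op 7 (rotate(-1)): offset=2, physical=[A,h,D,B,f], logical=[D,B,f,A,h]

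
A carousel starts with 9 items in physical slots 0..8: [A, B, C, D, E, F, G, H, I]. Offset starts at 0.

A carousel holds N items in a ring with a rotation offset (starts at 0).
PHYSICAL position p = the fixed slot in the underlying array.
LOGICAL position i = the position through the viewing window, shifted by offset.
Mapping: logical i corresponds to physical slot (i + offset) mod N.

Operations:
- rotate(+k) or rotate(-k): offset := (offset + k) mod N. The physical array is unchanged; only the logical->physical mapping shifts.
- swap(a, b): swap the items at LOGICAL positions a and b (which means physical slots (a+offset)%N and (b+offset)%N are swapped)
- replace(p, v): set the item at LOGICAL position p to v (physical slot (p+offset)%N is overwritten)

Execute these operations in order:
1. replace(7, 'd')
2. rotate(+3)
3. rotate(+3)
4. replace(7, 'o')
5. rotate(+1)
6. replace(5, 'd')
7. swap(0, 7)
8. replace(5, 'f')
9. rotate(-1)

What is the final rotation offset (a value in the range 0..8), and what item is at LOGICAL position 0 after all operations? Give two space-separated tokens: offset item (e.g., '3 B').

Answer: 6 G

Derivation:
After op 1 (replace(7, 'd')): offset=0, physical=[A,B,C,D,E,F,G,d,I], logical=[A,B,C,D,E,F,G,d,I]
After op 2 (rotate(+3)): offset=3, physical=[A,B,C,D,E,F,G,d,I], logical=[D,E,F,G,d,I,A,B,C]
After op 3 (rotate(+3)): offset=6, physical=[A,B,C,D,E,F,G,d,I], logical=[G,d,I,A,B,C,D,E,F]
After op 4 (replace(7, 'o')): offset=6, physical=[A,B,C,D,o,F,G,d,I], logical=[G,d,I,A,B,C,D,o,F]
After op 5 (rotate(+1)): offset=7, physical=[A,B,C,D,o,F,G,d,I], logical=[d,I,A,B,C,D,o,F,G]
After op 6 (replace(5, 'd')): offset=7, physical=[A,B,C,d,o,F,G,d,I], logical=[d,I,A,B,C,d,o,F,G]
After op 7 (swap(0, 7)): offset=7, physical=[A,B,C,d,o,d,G,F,I], logical=[F,I,A,B,C,d,o,d,G]
After op 8 (replace(5, 'f')): offset=7, physical=[A,B,C,f,o,d,G,F,I], logical=[F,I,A,B,C,f,o,d,G]
After op 9 (rotate(-1)): offset=6, physical=[A,B,C,f,o,d,G,F,I], logical=[G,F,I,A,B,C,f,o,d]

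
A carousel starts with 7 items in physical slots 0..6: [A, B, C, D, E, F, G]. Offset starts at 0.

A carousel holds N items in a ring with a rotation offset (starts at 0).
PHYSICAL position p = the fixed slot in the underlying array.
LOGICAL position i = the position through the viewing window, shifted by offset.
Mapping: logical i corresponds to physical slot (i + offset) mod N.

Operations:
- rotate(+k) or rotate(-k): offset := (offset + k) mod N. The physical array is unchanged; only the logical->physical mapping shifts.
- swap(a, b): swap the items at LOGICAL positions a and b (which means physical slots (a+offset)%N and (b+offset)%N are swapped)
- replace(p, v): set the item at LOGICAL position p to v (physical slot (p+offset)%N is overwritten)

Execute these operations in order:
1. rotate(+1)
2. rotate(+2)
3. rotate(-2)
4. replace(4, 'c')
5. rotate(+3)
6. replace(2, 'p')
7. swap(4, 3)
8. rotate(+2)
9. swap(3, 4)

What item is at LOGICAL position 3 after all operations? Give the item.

After op 1 (rotate(+1)): offset=1, physical=[A,B,C,D,E,F,G], logical=[B,C,D,E,F,G,A]
After op 2 (rotate(+2)): offset=3, physical=[A,B,C,D,E,F,G], logical=[D,E,F,G,A,B,C]
After op 3 (rotate(-2)): offset=1, physical=[A,B,C,D,E,F,G], logical=[B,C,D,E,F,G,A]
After op 4 (replace(4, 'c')): offset=1, physical=[A,B,C,D,E,c,G], logical=[B,C,D,E,c,G,A]
After op 5 (rotate(+3)): offset=4, physical=[A,B,C,D,E,c,G], logical=[E,c,G,A,B,C,D]
After op 6 (replace(2, 'p')): offset=4, physical=[A,B,C,D,E,c,p], logical=[E,c,p,A,B,C,D]
After op 7 (swap(4, 3)): offset=4, physical=[B,A,C,D,E,c,p], logical=[E,c,p,B,A,C,D]
After op 8 (rotate(+2)): offset=6, physical=[B,A,C,D,E,c,p], logical=[p,B,A,C,D,E,c]
After op 9 (swap(3, 4)): offset=6, physical=[B,A,D,C,E,c,p], logical=[p,B,A,D,C,E,c]

Answer: D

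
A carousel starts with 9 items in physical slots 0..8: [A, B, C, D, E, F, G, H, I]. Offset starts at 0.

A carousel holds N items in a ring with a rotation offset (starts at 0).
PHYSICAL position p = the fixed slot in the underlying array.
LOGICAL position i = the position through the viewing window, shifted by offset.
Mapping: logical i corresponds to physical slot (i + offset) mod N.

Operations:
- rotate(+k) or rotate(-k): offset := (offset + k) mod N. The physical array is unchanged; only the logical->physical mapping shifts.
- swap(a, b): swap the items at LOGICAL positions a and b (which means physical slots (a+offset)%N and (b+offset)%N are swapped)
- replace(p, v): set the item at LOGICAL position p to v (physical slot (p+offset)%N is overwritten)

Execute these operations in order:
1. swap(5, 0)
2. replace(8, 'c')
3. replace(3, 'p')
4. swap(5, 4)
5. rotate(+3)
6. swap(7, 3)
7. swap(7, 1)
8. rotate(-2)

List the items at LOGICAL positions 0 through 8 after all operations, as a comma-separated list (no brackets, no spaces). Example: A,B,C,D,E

After op 1 (swap(5, 0)): offset=0, physical=[F,B,C,D,E,A,G,H,I], logical=[F,B,C,D,E,A,G,H,I]
After op 2 (replace(8, 'c')): offset=0, physical=[F,B,C,D,E,A,G,H,c], logical=[F,B,C,D,E,A,G,H,c]
After op 3 (replace(3, 'p')): offset=0, physical=[F,B,C,p,E,A,G,H,c], logical=[F,B,C,p,E,A,G,H,c]
After op 4 (swap(5, 4)): offset=0, physical=[F,B,C,p,A,E,G,H,c], logical=[F,B,C,p,A,E,G,H,c]
After op 5 (rotate(+3)): offset=3, physical=[F,B,C,p,A,E,G,H,c], logical=[p,A,E,G,H,c,F,B,C]
After op 6 (swap(7, 3)): offset=3, physical=[F,G,C,p,A,E,B,H,c], logical=[p,A,E,B,H,c,F,G,C]
After op 7 (swap(7, 1)): offset=3, physical=[F,A,C,p,G,E,B,H,c], logical=[p,G,E,B,H,c,F,A,C]
After op 8 (rotate(-2)): offset=1, physical=[F,A,C,p,G,E,B,H,c], logical=[A,C,p,G,E,B,H,c,F]

Answer: A,C,p,G,E,B,H,c,F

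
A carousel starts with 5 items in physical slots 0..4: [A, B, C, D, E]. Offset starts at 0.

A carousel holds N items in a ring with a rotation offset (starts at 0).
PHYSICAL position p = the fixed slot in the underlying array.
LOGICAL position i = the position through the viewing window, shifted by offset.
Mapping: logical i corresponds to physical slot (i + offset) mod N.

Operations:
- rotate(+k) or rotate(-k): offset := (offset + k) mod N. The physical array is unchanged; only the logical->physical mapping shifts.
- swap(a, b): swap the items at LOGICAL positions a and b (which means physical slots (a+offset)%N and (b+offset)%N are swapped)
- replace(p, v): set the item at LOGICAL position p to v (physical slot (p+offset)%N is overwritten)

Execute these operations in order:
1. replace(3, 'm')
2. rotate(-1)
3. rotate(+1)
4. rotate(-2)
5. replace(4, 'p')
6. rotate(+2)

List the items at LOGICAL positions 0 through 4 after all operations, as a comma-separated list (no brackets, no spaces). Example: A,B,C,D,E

After op 1 (replace(3, 'm')): offset=0, physical=[A,B,C,m,E], logical=[A,B,C,m,E]
After op 2 (rotate(-1)): offset=4, physical=[A,B,C,m,E], logical=[E,A,B,C,m]
After op 3 (rotate(+1)): offset=0, physical=[A,B,C,m,E], logical=[A,B,C,m,E]
After op 4 (rotate(-2)): offset=3, physical=[A,B,C,m,E], logical=[m,E,A,B,C]
After op 5 (replace(4, 'p')): offset=3, physical=[A,B,p,m,E], logical=[m,E,A,B,p]
After op 6 (rotate(+2)): offset=0, physical=[A,B,p,m,E], logical=[A,B,p,m,E]

Answer: A,B,p,m,E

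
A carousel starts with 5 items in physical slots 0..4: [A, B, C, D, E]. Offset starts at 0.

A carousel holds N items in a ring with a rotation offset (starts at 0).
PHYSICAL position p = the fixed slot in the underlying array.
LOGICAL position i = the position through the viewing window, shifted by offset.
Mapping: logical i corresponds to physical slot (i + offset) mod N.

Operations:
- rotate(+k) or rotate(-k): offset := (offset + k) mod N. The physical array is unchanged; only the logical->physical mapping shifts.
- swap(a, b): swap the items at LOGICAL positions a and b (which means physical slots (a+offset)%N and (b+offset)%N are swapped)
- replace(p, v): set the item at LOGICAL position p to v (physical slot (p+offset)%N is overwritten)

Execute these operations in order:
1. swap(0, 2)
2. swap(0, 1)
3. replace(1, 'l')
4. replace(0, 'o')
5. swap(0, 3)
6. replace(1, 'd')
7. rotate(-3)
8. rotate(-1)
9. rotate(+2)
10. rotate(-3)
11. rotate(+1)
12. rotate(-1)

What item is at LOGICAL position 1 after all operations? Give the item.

Answer: d

Derivation:
After op 1 (swap(0, 2)): offset=0, physical=[C,B,A,D,E], logical=[C,B,A,D,E]
After op 2 (swap(0, 1)): offset=0, physical=[B,C,A,D,E], logical=[B,C,A,D,E]
After op 3 (replace(1, 'l')): offset=0, physical=[B,l,A,D,E], logical=[B,l,A,D,E]
After op 4 (replace(0, 'o')): offset=0, physical=[o,l,A,D,E], logical=[o,l,A,D,E]
After op 5 (swap(0, 3)): offset=0, physical=[D,l,A,o,E], logical=[D,l,A,o,E]
After op 6 (replace(1, 'd')): offset=0, physical=[D,d,A,o,E], logical=[D,d,A,o,E]
After op 7 (rotate(-3)): offset=2, physical=[D,d,A,o,E], logical=[A,o,E,D,d]
After op 8 (rotate(-1)): offset=1, physical=[D,d,A,o,E], logical=[d,A,o,E,D]
After op 9 (rotate(+2)): offset=3, physical=[D,d,A,o,E], logical=[o,E,D,d,A]
After op 10 (rotate(-3)): offset=0, physical=[D,d,A,o,E], logical=[D,d,A,o,E]
After op 11 (rotate(+1)): offset=1, physical=[D,d,A,o,E], logical=[d,A,o,E,D]
After op 12 (rotate(-1)): offset=0, physical=[D,d,A,o,E], logical=[D,d,A,o,E]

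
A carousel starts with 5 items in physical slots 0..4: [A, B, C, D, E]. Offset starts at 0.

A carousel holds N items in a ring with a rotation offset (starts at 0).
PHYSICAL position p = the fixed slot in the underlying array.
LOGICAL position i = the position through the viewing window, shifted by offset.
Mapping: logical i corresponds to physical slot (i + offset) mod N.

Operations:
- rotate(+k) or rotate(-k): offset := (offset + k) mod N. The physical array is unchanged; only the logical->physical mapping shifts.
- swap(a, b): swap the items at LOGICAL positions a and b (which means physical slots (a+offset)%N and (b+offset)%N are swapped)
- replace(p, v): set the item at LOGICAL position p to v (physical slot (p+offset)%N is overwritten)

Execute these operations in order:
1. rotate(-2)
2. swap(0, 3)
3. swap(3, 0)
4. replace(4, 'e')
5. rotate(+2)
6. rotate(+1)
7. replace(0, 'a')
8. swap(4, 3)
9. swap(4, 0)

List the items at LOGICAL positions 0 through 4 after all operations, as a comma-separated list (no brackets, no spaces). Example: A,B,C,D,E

After op 1 (rotate(-2)): offset=3, physical=[A,B,C,D,E], logical=[D,E,A,B,C]
After op 2 (swap(0, 3)): offset=3, physical=[A,D,C,B,E], logical=[B,E,A,D,C]
After op 3 (swap(3, 0)): offset=3, physical=[A,B,C,D,E], logical=[D,E,A,B,C]
After op 4 (replace(4, 'e')): offset=3, physical=[A,B,e,D,E], logical=[D,E,A,B,e]
After op 5 (rotate(+2)): offset=0, physical=[A,B,e,D,E], logical=[A,B,e,D,E]
After op 6 (rotate(+1)): offset=1, physical=[A,B,e,D,E], logical=[B,e,D,E,A]
After op 7 (replace(0, 'a')): offset=1, physical=[A,a,e,D,E], logical=[a,e,D,E,A]
After op 8 (swap(4, 3)): offset=1, physical=[E,a,e,D,A], logical=[a,e,D,A,E]
After op 9 (swap(4, 0)): offset=1, physical=[a,E,e,D,A], logical=[E,e,D,A,a]

Answer: E,e,D,A,a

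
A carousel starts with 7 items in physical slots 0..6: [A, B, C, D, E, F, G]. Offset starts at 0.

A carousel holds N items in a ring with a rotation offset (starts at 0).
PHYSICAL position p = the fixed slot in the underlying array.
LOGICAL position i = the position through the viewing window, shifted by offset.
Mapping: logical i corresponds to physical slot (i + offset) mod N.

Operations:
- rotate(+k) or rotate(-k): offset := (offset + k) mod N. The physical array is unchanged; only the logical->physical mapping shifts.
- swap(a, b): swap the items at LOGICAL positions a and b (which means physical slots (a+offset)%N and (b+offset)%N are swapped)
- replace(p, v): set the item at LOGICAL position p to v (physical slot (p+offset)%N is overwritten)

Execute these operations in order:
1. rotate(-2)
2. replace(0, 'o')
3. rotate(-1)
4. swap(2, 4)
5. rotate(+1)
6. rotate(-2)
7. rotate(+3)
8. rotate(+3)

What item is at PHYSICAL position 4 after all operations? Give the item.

Answer: E

Derivation:
After op 1 (rotate(-2)): offset=5, physical=[A,B,C,D,E,F,G], logical=[F,G,A,B,C,D,E]
After op 2 (replace(0, 'o')): offset=5, physical=[A,B,C,D,E,o,G], logical=[o,G,A,B,C,D,E]
After op 3 (rotate(-1)): offset=4, physical=[A,B,C,D,E,o,G], logical=[E,o,G,A,B,C,D]
After op 4 (swap(2, 4)): offset=4, physical=[A,G,C,D,E,o,B], logical=[E,o,B,A,G,C,D]
After op 5 (rotate(+1)): offset=5, physical=[A,G,C,D,E,o,B], logical=[o,B,A,G,C,D,E]
After op 6 (rotate(-2)): offset=3, physical=[A,G,C,D,E,o,B], logical=[D,E,o,B,A,G,C]
After op 7 (rotate(+3)): offset=6, physical=[A,G,C,D,E,o,B], logical=[B,A,G,C,D,E,o]
After op 8 (rotate(+3)): offset=2, physical=[A,G,C,D,E,o,B], logical=[C,D,E,o,B,A,G]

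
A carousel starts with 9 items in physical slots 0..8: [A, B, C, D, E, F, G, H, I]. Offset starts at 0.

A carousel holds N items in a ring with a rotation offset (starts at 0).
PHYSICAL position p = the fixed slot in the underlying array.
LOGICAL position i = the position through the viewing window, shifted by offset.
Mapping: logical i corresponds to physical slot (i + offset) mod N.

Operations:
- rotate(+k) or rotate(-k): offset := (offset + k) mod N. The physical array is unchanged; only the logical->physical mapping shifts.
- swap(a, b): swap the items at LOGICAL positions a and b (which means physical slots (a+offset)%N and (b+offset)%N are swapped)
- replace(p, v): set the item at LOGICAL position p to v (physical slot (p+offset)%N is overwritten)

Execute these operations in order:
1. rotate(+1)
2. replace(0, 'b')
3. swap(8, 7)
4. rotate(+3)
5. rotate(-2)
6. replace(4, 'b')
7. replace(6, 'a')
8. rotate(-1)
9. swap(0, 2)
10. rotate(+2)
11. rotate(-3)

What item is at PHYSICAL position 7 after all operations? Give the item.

After op 1 (rotate(+1)): offset=1, physical=[A,B,C,D,E,F,G,H,I], logical=[B,C,D,E,F,G,H,I,A]
After op 2 (replace(0, 'b')): offset=1, physical=[A,b,C,D,E,F,G,H,I], logical=[b,C,D,E,F,G,H,I,A]
After op 3 (swap(8, 7)): offset=1, physical=[I,b,C,D,E,F,G,H,A], logical=[b,C,D,E,F,G,H,A,I]
After op 4 (rotate(+3)): offset=4, physical=[I,b,C,D,E,F,G,H,A], logical=[E,F,G,H,A,I,b,C,D]
After op 5 (rotate(-2)): offset=2, physical=[I,b,C,D,E,F,G,H,A], logical=[C,D,E,F,G,H,A,I,b]
After op 6 (replace(4, 'b')): offset=2, physical=[I,b,C,D,E,F,b,H,A], logical=[C,D,E,F,b,H,A,I,b]
After op 7 (replace(6, 'a')): offset=2, physical=[I,b,C,D,E,F,b,H,a], logical=[C,D,E,F,b,H,a,I,b]
After op 8 (rotate(-1)): offset=1, physical=[I,b,C,D,E,F,b,H,a], logical=[b,C,D,E,F,b,H,a,I]
After op 9 (swap(0, 2)): offset=1, physical=[I,D,C,b,E,F,b,H,a], logical=[D,C,b,E,F,b,H,a,I]
After op 10 (rotate(+2)): offset=3, physical=[I,D,C,b,E,F,b,H,a], logical=[b,E,F,b,H,a,I,D,C]
After op 11 (rotate(-3)): offset=0, physical=[I,D,C,b,E,F,b,H,a], logical=[I,D,C,b,E,F,b,H,a]

Answer: H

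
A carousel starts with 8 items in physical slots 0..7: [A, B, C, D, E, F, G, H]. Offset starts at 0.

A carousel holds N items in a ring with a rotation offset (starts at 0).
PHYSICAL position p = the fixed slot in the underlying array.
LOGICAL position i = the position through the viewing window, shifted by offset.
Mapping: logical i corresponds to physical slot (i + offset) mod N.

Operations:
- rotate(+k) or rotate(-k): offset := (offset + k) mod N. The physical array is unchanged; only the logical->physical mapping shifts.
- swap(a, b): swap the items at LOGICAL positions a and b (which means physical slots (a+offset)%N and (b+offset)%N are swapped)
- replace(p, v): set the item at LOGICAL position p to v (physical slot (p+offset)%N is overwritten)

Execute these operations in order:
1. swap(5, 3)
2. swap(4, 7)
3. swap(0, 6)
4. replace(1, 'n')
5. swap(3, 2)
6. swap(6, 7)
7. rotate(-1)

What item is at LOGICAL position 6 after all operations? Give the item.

Answer: D

Derivation:
After op 1 (swap(5, 3)): offset=0, physical=[A,B,C,F,E,D,G,H], logical=[A,B,C,F,E,D,G,H]
After op 2 (swap(4, 7)): offset=0, physical=[A,B,C,F,H,D,G,E], logical=[A,B,C,F,H,D,G,E]
After op 3 (swap(0, 6)): offset=0, physical=[G,B,C,F,H,D,A,E], logical=[G,B,C,F,H,D,A,E]
After op 4 (replace(1, 'n')): offset=0, physical=[G,n,C,F,H,D,A,E], logical=[G,n,C,F,H,D,A,E]
After op 5 (swap(3, 2)): offset=0, physical=[G,n,F,C,H,D,A,E], logical=[G,n,F,C,H,D,A,E]
After op 6 (swap(6, 7)): offset=0, physical=[G,n,F,C,H,D,E,A], logical=[G,n,F,C,H,D,E,A]
After op 7 (rotate(-1)): offset=7, physical=[G,n,F,C,H,D,E,A], logical=[A,G,n,F,C,H,D,E]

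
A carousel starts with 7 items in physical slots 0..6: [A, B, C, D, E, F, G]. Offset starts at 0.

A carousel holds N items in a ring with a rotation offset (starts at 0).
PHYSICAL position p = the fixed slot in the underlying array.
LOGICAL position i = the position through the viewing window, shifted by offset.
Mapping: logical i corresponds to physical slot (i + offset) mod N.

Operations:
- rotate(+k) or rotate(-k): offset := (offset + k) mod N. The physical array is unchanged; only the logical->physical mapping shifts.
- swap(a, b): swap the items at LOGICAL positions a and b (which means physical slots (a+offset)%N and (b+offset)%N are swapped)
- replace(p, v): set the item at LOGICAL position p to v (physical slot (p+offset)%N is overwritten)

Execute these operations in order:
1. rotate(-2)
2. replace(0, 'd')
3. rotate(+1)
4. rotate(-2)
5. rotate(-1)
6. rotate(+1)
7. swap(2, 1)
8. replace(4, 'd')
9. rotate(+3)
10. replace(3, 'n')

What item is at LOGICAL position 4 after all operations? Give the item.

After op 1 (rotate(-2)): offset=5, physical=[A,B,C,D,E,F,G], logical=[F,G,A,B,C,D,E]
After op 2 (replace(0, 'd')): offset=5, physical=[A,B,C,D,E,d,G], logical=[d,G,A,B,C,D,E]
After op 3 (rotate(+1)): offset=6, physical=[A,B,C,D,E,d,G], logical=[G,A,B,C,D,E,d]
After op 4 (rotate(-2)): offset=4, physical=[A,B,C,D,E,d,G], logical=[E,d,G,A,B,C,D]
After op 5 (rotate(-1)): offset=3, physical=[A,B,C,D,E,d,G], logical=[D,E,d,G,A,B,C]
After op 6 (rotate(+1)): offset=4, physical=[A,B,C,D,E,d,G], logical=[E,d,G,A,B,C,D]
After op 7 (swap(2, 1)): offset=4, physical=[A,B,C,D,E,G,d], logical=[E,G,d,A,B,C,D]
After op 8 (replace(4, 'd')): offset=4, physical=[A,d,C,D,E,G,d], logical=[E,G,d,A,d,C,D]
After op 9 (rotate(+3)): offset=0, physical=[A,d,C,D,E,G,d], logical=[A,d,C,D,E,G,d]
After op 10 (replace(3, 'n')): offset=0, physical=[A,d,C,n,E,G,d], logical=[A,d,C,n,E,G,d]

Answer: E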